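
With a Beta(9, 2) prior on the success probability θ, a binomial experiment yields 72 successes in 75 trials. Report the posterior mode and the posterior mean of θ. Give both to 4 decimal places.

MAP = 0.9524, posterior mean = 0.9419

Posterior: Beta(9+72, 2+3) = Beta(81, 5).
Mode = (81−1)/(81+5−2) = 80/84 = 0.9524.
Mean = 81/(81+5) = 81/86 = 0.9419.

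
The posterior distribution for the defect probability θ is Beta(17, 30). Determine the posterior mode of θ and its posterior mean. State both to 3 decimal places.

MAP = 0.356, posterior mean = 0.362

Mode = (17−1)/(17+30−2) = 16/45 = 0.356.
Mean = 17/(17+30) = 17/47 = 0.362.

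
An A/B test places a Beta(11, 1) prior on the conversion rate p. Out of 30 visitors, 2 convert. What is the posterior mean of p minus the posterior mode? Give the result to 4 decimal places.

Posterior: Beta(11+2, 1+28) = Beta(13, 29).
Mode = (13−1)/(13+29−2) = 12/40 = 0.3000.
Mean = 13/(13+29) = 13/42 = 0.3095.
Difference = 0.3095 − 0.3000 = 0.0095.

0.0095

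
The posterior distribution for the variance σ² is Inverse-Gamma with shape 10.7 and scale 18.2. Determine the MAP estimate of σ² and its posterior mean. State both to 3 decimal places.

Mode = β/(α+1) = 18.2/11.7 = 1.556.
Mean = β/(α−1) = 18.2/9.7 = 1.876.

MAP: 1.556. Posterior mean: 1.876.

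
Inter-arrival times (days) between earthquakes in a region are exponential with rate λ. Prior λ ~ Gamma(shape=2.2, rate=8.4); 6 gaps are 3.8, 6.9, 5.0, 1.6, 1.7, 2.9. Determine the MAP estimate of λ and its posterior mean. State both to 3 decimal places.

MAP estimate = 0.238, posterior mean = 0.271

Σ times = 21.9. Posterior: Gamma(shape = 2.2+6 = 8.2, rate = 8.4+21.9 = 30.3).
Mode = (α−1)/β = 7.2/30.3 = 0.238.
Mean = α/β = 8.2/30.3 = 0.271.
Mean > mode: the posterior has a right tail.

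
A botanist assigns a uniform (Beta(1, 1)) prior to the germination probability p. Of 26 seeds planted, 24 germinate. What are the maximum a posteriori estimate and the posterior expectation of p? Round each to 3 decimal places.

Posterior: Beta(1+24, 1+2) = Beta(25, 3).
Mode = (25−1)/(25+3−2) = 24/26 = 0.923.
With a flat prior the MAP equals the MLE, 24/26.
Mean = 25/(25+3) = 25/28 = 0.893.
Mode > mean: the posterior has a left tail.

maximum a posteriori estimate = 0.923, posterior expectation = 0.893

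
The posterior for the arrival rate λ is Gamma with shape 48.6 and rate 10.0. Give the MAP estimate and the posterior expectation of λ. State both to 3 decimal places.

MAP estimate = 4.760, posterior expectation = 4.860

Mode = (α−1)/β = 47.6/10.0 = 4.760.
Mean = α/β = 48.6/10.0 = 4.860.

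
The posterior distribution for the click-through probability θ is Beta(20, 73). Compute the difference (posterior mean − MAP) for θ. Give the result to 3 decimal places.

Mode = (20−1)/(20+73−2) = 19/91 = 0.209.
Mean = 20/(20+73) = 20/93 = 0.215.
Difference = 0.215 − 0.209 = 0.006.
Mean > mode: the posterior has a right tail.

0.006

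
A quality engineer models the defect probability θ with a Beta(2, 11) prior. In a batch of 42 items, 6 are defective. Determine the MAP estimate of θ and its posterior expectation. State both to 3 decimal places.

MAP estimate = 0.132, posterior expectation = 0.145

Posterior: Beta(2+6, 11+36) = Beta(8, 47).
Mode = (8−1)/(8+47−2) = 7/53 = 0.132.
Mean = 8/(8+47) = 8/55 = 0.145.
Mean > mode: the posterior has a right tail.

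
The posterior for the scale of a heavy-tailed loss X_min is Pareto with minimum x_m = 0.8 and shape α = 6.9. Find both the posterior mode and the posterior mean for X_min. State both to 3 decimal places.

MAP = 0.800, posterior mean = 0.936

The Pareto density is strictly decreasing on [x_m, ∞), so the mode is x_m = 0.800.
Mean = α·x_m/(α−1) = 6.9·0.8/5.9 = 0.936.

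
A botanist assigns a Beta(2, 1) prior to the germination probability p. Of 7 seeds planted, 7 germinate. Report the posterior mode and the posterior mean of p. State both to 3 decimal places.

Posterior: Beta(2+7, 1+0) = Beta(9, 1).
Since β = 1 ≤ 1 and α > 1, the Beta density is monotone increasing on [0,1]; the mode is at 1.
Mean = 9/(9+1) = 0.900.

MAP = 1.000; posterior mean = 0.900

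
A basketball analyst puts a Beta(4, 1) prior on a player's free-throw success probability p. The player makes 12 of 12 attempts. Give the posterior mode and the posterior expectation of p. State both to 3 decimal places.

MAP = 1.000, posterior mean = 0.941

Posterior: Beta(4+12, 1+0) = Beta(16, 1).
Since β = 1 ≤ 1 and α > 1, the Beta density is monotone increasing on [0,1]; the mode is at 1.
Mean = 16/(16+1) = 0.941.
The mean is pulled below the mode by the posterior's left skew.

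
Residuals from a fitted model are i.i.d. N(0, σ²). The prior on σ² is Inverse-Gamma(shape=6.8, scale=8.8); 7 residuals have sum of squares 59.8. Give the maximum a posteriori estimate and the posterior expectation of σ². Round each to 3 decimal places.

MAP: 3.425. Posterior mean: 4.161.

Posterior: Inverse-Gamma(shape = 6.8+7/2 = 10.3, scale = 8.8+59.8/2 = 38.7).
Mode = β/(α+1) = 38.7/11.3 = 3.425.
Mean = β/(α−1) = 38.7/9.3 = 4.161.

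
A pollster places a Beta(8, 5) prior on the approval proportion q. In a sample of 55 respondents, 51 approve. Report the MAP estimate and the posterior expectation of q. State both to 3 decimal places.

q_MAP = 0.879, E[q|data] = 0.868

Posterior: Beta(8+51, 5+4) = Beta(59, 9).
Mode = (59−1)/(59+9−2) = 58/66 = 0.879.
Mean = 59/(59+9) = 59/68 = 0.868.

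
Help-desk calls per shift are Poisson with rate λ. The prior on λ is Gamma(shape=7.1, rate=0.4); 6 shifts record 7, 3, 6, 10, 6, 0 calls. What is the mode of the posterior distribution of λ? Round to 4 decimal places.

5.9531

Σ counts = 32. Posterior: Gamma(shape = 7.1+32 = 39.1, rate = 0.4+6 = 6.4).
Mode = (α−1)/β = 38.1/6.4 = 5.9531.
Mean = α/β = 39.1/6.4 = 6.1094.
This is the posterior mode — the MAP estimate.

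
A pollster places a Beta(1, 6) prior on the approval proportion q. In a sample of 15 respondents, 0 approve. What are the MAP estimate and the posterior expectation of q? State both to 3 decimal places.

Posterior: Beta(1+0, 6+15) = Beta(1, 21).
Since α = 1 ≤ 1 and β > 1, the Beta density is monotone decreasing on [0,1]; the mode is at 0.
Mean = 1/(1+21) = 0.045.

MAP = 0.000, posterior mean = 0.045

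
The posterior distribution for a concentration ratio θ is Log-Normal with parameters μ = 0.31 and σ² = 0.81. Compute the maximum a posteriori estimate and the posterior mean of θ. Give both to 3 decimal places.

MAP = 0.607; posterior mean = 2.044

Mode = exp(μ − σ²) = exp(-0.50) = 0.607.
Mean = exp(μ + σ²/2) = exp(0.715) = 2.044.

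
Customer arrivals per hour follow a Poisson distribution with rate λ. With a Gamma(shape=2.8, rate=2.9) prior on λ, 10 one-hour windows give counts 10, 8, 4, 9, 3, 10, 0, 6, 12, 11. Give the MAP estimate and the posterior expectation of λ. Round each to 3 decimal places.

Σ counts = 73. Posterior: Gamma(shape = 2.8+73 = 75.8, rate = 2.9+10 = 12.9).
Mode = (α−1)/β = 74.8/12.9 = 5.798.
Mean = α/β = 75.8/12.9 = 5.876.
Right-skewed posterior ⇒ mode < mean.

MAP: 5.798. Posterior mean: 5.876.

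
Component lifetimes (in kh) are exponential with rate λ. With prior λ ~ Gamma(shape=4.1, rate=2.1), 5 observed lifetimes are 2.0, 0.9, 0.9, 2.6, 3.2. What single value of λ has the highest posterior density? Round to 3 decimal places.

0.692

Σ times = 9.6. Posterior: Gamma(shape = 4.1+5 = 9.1, rate = 2.1+9.6 = 11.7).
Mode = (α−1)/β = 8.1/11.7 = 0.692.
Mean = α/β = 9.1/11.7 = 0.778.
This is the posterior mode — the MAP estimate.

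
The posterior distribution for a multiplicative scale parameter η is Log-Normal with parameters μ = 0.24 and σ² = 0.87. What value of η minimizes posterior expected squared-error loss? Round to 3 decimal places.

Mode = exp(μ − σ²) = exp(-0.63) = 0.533.
Mean = exp(μ + σ²/2) = exp(0.675) = 1.964.
Squared-error loss ⇒ the optimal estimator is the posterior mean.

1.964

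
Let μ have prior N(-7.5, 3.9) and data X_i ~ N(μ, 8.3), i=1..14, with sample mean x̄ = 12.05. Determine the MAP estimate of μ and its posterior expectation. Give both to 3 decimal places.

MAP = 9.470, posterior mean = 9.470

Posterior for μ is Normal. Precision-weighted mean: (1/3.9·-7.5 + 14/8.3·12.05) / (1/3.9 + 14/8.3) = 9.470.
A Normal posterior is symmetric, so mode = mean.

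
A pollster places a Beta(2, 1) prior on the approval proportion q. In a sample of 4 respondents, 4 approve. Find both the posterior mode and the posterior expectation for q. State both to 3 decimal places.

Posterior: Beta(2+4, 1+0) = Beta(6, 1).
Since β = 1 ≤ 1 and α > 1, the Beta density is monotone increasing on [0,1]; the mode is at 1.
Mean = 6/(6+1) = 0.857.
Mode > mean: the posterior has a left tail.

q_MAP = 1.000, E[q|data] = 0.857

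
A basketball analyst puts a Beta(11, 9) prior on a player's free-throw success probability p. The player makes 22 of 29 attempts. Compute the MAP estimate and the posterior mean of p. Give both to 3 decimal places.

Posterior: Beta(11+22, 9+7) = Beta(33, 16).
Mode = (33−1)/(33+16−2) = 32/47 = 0.681.
Mean = 33/(33+16) = 33/49 = 0.673.

p_MAP = 0.681, E[p|data] = 0.673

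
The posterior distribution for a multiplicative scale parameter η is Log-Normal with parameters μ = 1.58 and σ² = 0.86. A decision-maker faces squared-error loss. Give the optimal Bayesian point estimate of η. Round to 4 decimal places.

7.4633

Mode = exp(μ − σ²) = exp(0.72) = 2.0544.
Mean = exp(μ + σ²/2) = exp(2.010) = 7.4633.
Squared-error loss ⇒ the optimal estimator is the posterior mean.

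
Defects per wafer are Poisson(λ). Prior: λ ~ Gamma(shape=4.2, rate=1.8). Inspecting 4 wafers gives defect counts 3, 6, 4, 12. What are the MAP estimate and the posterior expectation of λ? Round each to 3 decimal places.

Σ counts = 25. Posterior: Gamma(shape = 4.2+25 = 29.2, rate = 1.8+4 = 5.8).
Mode = (α−1)/β = 28.2/5.8 = 4.862.
Mean = α/β = 29.2/5.8 = 5.034.

MAP = 4.862; posterior mean = 5.034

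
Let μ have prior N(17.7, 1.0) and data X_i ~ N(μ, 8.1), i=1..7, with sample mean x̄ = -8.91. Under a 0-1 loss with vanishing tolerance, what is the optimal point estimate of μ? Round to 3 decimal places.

5.364

Posterior for μ is Normal. Precision-weighted mean: (1/1.0·17.7 + 7/8.1·-8.91) / (1/1.0 + 7/8.1) = 5.364.
A Normal posterior is symmetric, so mode = mean.
This is the posterior mode — the MAP estimate.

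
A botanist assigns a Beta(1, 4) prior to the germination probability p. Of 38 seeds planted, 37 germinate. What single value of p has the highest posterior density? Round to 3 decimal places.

Posterior: Beta(1+37, 4+1) = Beta(38, 5).
Mode = (38−1)/(38+5−2) = 37/41 = 0.902.
Mean = 38/(38+5) = 38/43 = 0.884.
This is the posterior mode — the MAP estimate.

0.902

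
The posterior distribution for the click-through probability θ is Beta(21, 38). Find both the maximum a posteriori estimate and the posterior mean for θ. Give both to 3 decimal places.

Mode = (21−1)/(21+38−2) = 20/57 = 0.351.
Mean = 21/(21+38) = 21/59 = 0.356.
The mean is pulled above the mode by the posterior's right skew.

maximum a posteriori estimate = 0.351, posterior mean = 0.356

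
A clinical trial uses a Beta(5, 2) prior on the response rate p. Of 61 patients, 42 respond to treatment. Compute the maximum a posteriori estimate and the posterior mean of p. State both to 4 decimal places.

p_MAP = 0.6970, E[p|data] = 0.6912

Posterior: Beta(5+42, 2+19) = Beta(47, 21).
Mode = (47−1)/(47+21−2) = 46/66 = 0.6970.
Mean = 47/(47+21) = 47/68 = 0.6912.
Mode > mean: the posterior has a left tail.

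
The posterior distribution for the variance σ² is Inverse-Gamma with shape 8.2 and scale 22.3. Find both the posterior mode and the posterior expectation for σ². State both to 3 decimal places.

Mode = β/(α+1) = 22.3/9.2 = 2.424.
Mean = β/(α−1) = 22.3/7.2 = 3.097.
The mean is pulled above the mode by the posterior's right skew.

MAP = 2.424; posterior mean = 3.097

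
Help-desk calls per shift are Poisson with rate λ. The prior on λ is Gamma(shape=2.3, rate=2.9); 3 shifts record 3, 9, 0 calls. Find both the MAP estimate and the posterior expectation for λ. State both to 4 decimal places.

MAP = 2.2542; posterior mean = 2.4237

Σ counts = 12. Posterior: Gamma(shape = 2.3+12 = 14.3, rate = 2.9+3 = 5.9).
Mode = (α−1)/β = 13.3/5.9 = 2.2542.
Mean = α/β = 14.3/5.9 = 2.4237.
The posterior is right-skewed, so the mean exceeds the mode.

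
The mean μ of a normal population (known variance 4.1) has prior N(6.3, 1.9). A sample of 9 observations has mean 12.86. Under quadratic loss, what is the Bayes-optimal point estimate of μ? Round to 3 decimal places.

11.591

Posterior for μ is Normal. Precision-weighted mean: (1/1.9·6.3 + 9/4.1·12.86) / (1/1.9 + 9/4.1) = 11.591.
A Normal posterior is symmetric, so mode = mean.
Quadratic loss ⇒ the optimal estimator is the posterior mean.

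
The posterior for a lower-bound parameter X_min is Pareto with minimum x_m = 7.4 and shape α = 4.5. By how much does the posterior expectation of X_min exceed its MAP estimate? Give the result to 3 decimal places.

The Pareto density is strictly decreasing on [x_m, ∞), so the mode is x_m = 7.400.
Mean = α·x_m/(α−1) = 4.5·7.4/3.5 = 9.514.
Difference = 9.514 − 7.400 = 2.114.
Right-skewed posterior ⇒ mode < mean.

2.114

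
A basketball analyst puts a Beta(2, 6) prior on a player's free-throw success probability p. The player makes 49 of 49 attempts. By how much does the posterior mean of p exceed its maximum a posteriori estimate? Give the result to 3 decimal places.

-0.014

Posterior: Beta(2+49, 6+0) = Beta(51, 6).
Mode = (51−1)/(51+6−2) = 50/55 = 0.909.
Mean = 51/(51+6) = 51/57 = 0.895.
Difference = 0.895 − 0.909 = -0.014.
Left-skewed posterior ⇒ mean < mode.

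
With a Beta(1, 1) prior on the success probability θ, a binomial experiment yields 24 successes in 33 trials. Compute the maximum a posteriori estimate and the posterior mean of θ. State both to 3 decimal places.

Posterior: Beta(1+24, 1+9) = Beta(25, 10).
Mode = (25−1)/(25+10−2) = 24/33 = 0.727.
With a flat prior the MAP equals the MLE, 24/33.
Mean = 25/(25+10) = 25/35 = 0.714.

MAP = 0.727, posterior mean = 0.714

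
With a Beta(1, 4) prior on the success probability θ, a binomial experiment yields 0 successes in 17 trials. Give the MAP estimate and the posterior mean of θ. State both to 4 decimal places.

Posterior: Beta(1+0, 4+17) = Beta(1, 21).
Since α = 1 ≤ 1 and β > 1, the Beta density is monotone decreasing on [0,1]; the mode is at 0.
Mean = 1/(1+21) = 0.0455.
The mean is pulled above the mode by the posterior's right skew.

MAP estimate = 0.0000, posterior mean = 0.0455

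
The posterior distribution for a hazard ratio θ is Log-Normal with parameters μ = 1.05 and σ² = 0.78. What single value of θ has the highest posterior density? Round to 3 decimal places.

Mode = exp(μ − σ²) = exp(0.27) = 1.310.
Mean = exp(μ + σ²/2) = exp(1.440) = 4.221.
This is the posterior mode — the MAP estimate.

1.310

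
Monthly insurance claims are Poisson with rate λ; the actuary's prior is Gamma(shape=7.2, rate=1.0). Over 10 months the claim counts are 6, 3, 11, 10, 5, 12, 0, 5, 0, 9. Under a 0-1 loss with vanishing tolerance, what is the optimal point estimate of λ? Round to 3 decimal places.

6.109

Σ counts = 61. Posterior: Gamma(shape = 7.2+61 = 68.2, rate = 1.0+10 = 11.0).
Mode = (α−1)/β = 67.2/11.0 = 6.109.
Mean = α/β = 68.2/11.0 = 6.200.
This is the posterior mode — the MAP estimate.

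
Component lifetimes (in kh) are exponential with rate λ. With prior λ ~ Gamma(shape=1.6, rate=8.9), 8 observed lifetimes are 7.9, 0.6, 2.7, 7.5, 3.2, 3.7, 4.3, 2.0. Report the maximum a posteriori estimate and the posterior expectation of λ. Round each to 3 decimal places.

MAP: 0.211. Posterior mean: 0.235.

Σ times = 31.9. Posterior: Gamma(shape = 1.6+8 = 9.6, rate = 8.9+31.9 = 40.8).
Mode = (α−1)/β = 8.6/40.8 = 0.211.
Mean = α/β = 9.6/40.8 = 0.235.
The posterior is right-skewed, so the mean exceeds the mode.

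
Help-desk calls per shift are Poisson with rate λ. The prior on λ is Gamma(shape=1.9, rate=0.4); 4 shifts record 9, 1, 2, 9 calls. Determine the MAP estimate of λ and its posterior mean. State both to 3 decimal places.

MAP = 4.977, posterior mean = 5.205

Σ counts = 21. Posterior: Gamma(shape = 1.9+21 = 22.9, rate = 0.4+4 = 4.4).
Mode = (α−1)/β = 21.9/4.4 = 4.977.
Mean = α/β = 22.9/4.4 = 5.205.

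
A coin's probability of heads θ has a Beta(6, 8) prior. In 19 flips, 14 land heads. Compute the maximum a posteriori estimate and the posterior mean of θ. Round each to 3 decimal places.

MAP = 0.613, posterior mean = 0.606

Posterior: Beta(6+14, 8+5) = Beta(20, 13).
Mode = (20−1)/(20+13−2) = 19/31 = 0.613.
Mean = 20/(20+13) = 20/33 = 0.606.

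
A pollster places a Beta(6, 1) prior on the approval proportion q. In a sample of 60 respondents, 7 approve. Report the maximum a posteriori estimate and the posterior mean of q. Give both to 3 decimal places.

Posterior: Beta(6+7, 1+53) = Beta(13, 54).
Mode = (13−1)/(13+54−2) = 12/65 = 0.185.
Mean = 13/(13+54) = 13/67 = 0.194.
Mean > mode: the posterior has a right tail.

MAP = 0.185; posterior mean = 0.194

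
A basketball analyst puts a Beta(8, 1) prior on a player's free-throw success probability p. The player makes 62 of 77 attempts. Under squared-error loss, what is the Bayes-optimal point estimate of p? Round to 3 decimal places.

0.814

Posterior: Beta(8+62, 1+15) = Beta(70, 16).
Mode = (70−1)/(70+16−2) = 69/84 = 0.821.
Mean = 70/(70+16) = 70/86 = 0.814.
Squared-error loss ⇒ the optimal estimator is the posterior mean.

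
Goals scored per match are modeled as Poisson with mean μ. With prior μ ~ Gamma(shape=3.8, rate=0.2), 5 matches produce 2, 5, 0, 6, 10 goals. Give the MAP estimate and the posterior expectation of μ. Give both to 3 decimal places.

Σ counts = 23. Posterior: Gamma(shape = 3.8+23 = 26.8, rate = 0.2+5 = 5.2).
Mode = (α−1)/β = 25.8/5.2 = 4.962.
Mean = α/β = 26.8/5.2 = 5.154.
The mean is pulled above the mode by the posterior's right skew.

MAP estimate = 4.962, posterior expectation = 5.154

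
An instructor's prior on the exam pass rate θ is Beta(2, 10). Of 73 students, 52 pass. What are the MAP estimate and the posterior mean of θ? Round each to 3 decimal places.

Posterior: Beta(2+52, 10+21) = Beta(54, 31).
Mode = (54−1)/(54+31−2) = 53/83 = 0.639.
Mean = 54/(54+31) = 54/85 = 0.635.

MAP = 0.639, posterior mean = 0.635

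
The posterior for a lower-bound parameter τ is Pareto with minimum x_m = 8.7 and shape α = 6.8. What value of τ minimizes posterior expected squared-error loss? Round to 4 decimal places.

The Pareto density is strictly decreasing on [x_m, ∞), so the mode is x_m = 8.7000.
Mean = α·x_m/(α−1) = 6.8·8.7/5.8 = 10.2000.
Squared-error loss ⇒ the optimal estimator is the posterior mean.

10.2000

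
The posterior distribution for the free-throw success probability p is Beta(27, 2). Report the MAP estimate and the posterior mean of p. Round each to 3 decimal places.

Mode = (27−1)/(27+2−2) = 26/27 = 0.963.
Mean = 27/(27+2) = 27/29 = 0.931.

MAP = 0.963, posterior mean = 0.931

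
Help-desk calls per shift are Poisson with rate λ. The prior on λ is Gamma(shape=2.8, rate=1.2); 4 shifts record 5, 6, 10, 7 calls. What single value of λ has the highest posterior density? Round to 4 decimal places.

Σ counts = 28. Posterior: Gamma(shape = 2.8+28 = 30.8, rate = 1.2+4 = 5.2).
Mode = (α−1)/β = 29.8/5.2 = 5.7308.
Mean = α/β = 30.8/5.2 = 5.9231.
This is the posterior mode — the MAP estimate.

5.7308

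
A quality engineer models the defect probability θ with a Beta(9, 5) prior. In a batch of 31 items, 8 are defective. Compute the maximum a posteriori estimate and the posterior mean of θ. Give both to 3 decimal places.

Posterior: Beta(9+8, 5+23) = Beta(17, 28).
Mode = (17−1)/(17+28−2) = 16/43 = 0.372.
Mean = 17/(17+28) = 17/45 = 0.378.

maximum a posteriori estimate = 0.372, posterior mean = 0.378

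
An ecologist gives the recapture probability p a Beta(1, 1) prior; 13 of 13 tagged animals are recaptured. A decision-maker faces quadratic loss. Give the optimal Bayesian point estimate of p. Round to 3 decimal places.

0.933

Posterior: Beta(1+13, 1+0) = Beta(14, 1).
Since β = 1 ≤ 1 and α > 1, the Beta density is monotone increasing on [0,1]; the mode is at 1.
Mean = 14/(14+1) = 0.933.
Quadratic loss ⇒ the optimal estimator is the posterior mean.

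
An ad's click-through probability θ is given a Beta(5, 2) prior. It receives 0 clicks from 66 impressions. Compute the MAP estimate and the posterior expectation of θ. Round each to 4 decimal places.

Posterior: Beta(5+0, 2+66) = Beta(5, 68).
Mode = (5−1)/(5+68−2) = 4/71 = 0.0563.
Mean = 5/(5+68) = 5/73 = 0.0685.

θ_MAP = 0.0563, E[θ|data] = 0.0685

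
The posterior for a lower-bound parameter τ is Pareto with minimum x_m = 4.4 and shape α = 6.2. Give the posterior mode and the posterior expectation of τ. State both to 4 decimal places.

The Pareto density is strictly decreasing on [x_m, ∞), so the mode is x_m = 4.4000.
Mean = α·x_m/(α−1) = 6.2·4.4/5.2 = 5.2462.
The posterior is right-skewed, so the mean exceeds the mode.

MAP: 4.4000. Posterior mean: 5.2462.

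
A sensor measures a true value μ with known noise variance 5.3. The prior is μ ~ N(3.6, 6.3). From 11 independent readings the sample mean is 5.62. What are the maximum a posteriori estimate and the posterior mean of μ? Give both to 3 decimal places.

Posterior for μ is Normal. Precision-weighted mean: (1/6.3·3.6 + 11/5.3·5.62) / (1/6.3 + 11/5.3) = 5.476.
A Normal posterior is symmetric, so mode = mean.

maximum a posteriori estimate = 5.476, posterior mean = 5.476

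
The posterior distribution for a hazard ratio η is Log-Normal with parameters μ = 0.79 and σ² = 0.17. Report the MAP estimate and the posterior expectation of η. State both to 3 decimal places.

Mode = exp(μ − σ²) = exp(0.62) = 1.859.
Mean = exp(μ + σ²/2) = exp(0.875) = 2.399.
Mean > mode: the posterior has a right tail.

η_MAP = 1.859, E[η|data] = 2.399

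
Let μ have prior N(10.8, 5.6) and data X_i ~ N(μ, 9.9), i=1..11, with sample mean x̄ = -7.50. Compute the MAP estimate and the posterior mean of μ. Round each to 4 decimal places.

Posterior for μ is Normal. Precision-weighted mean: (1/5.6·10.8 + 11/9.9·-7.50) / (1/5.6 + 11/9.9) = -4.9662.
A Normal posterior is symmetric, so mode = mean.

MAP estimate = -4.9662, posterior mean = -4.9662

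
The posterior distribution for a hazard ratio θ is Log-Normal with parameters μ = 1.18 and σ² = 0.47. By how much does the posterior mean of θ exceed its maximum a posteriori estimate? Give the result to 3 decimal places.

Mode = exp(μ − σ²) = exp(0.71) = 2.034.
Mean = exp(μ + σ²/2) = exp(1.415) = 4.116.
Difference = 4.116 − 2.034 = 2.082.

2.082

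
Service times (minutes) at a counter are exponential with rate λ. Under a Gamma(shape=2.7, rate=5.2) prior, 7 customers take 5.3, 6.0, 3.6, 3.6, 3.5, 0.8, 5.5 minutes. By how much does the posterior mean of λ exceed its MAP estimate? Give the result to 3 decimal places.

0.030

Σ times = 28.3. Posterior: Gamma(shape = 2.7+7 = 9.7, rate = 5.2+28.3 = 33.5).
Mode = (α−1)/β = 8.7/33.5 = 0.260.
Mean = α/β = 9.7/33.5 = 0.290.
Difference = 0.290 − 0.260 = 0.030.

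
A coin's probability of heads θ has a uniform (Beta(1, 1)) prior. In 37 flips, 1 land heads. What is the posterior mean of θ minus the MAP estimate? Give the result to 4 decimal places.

Posterior: Beta(1+1, 1+36) = Beta(2, 37).
Mode = (2−1)/(2+37−2) = 1/37 = 0.0270.
Mean = 2/(2+37) = 2/39 = 0.0513.
Difference = 0.0513 − 0.0270 = 0.0243.

0.0243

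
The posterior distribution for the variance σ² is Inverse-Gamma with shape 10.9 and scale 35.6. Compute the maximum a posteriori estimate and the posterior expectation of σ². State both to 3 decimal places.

MAP = 2.992; posterior mean = 3.596

Mode = β/(α+1) = 35.6/11.9 = 2.992.
Mean = β/(α−1) = 35.6/9.9 = 3.596.
Right-skewed posterior ⇒ mode < mean.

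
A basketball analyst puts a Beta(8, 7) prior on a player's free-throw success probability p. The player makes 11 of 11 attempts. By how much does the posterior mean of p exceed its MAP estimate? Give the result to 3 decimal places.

Posterior: Beta(8+11, 7+0) = Beta(19, 7).
Mode = (19−1)/(19+7−2) = 18/24 = 0.750.
Mean = 19/(19+7) = 19/26 = 0.731.
Difference = 0.731 − 0.750 = -0.019.
Left-skewed posterior ⇒ mean < mode.

-0.019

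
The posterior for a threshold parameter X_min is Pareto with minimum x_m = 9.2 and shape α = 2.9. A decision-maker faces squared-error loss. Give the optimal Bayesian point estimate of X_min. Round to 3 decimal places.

The Pareto density is strictly decreasing on [x_m, ∞), so the mode is x_m = 9.200.
Mean = α·x_m/(α−1) = 2.9·9.2/1.9 = 14.042.
Squared-error loss ⇒ the optimal estimator is the posterior mean.

14.042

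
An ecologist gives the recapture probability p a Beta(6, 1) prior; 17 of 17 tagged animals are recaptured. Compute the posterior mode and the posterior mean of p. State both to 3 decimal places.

Posterior: Beta(6+17, 1+0) = Beta(23, 1).
Since β = 1 ≤ 1 and α > 1, the Beta density is monotone increasing on [0,1]; the mode is at 1.
Mean = 23/(23+1) = 0.958.
The mean is pulled below the mode by the posterior's left skew.

posterior mode = 1.000, posterior mean = 0.958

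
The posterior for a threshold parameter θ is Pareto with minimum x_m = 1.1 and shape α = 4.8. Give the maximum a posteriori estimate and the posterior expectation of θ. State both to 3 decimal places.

maximum a posteriori estimate = 1.100, posterior expectation = 1.389

The Pareto density is strictly decreasing on [x_m, ∞), so the mode is x_m = 1.100.
Mean = α·x_m/(α−1) = 4.8·1.1/3.8 = 1.389.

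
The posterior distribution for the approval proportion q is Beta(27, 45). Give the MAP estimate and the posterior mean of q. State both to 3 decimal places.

Mode = (27−1)/(27+45−2) = 26/70 = 0.371.
Mean = 27/(27+45) = 27/72 = 0.375.

q_MAP = 0.371, E[q|data] = 0.375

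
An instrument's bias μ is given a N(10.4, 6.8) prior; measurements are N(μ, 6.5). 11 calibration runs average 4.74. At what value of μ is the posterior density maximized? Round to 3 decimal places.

5.193

Posterior for μ is Normal. Precision-weighted mean: (1/6.8·10.4 + 11/6.5·4.74) / (1/6.8 + 11/6.5) = 5.193.
A Normal posterior is symmetric, so mode = mean.
This is the posterior mode — the MAP estimate.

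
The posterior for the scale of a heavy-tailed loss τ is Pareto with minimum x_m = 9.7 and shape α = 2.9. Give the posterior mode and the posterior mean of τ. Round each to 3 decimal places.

The Pareto density is strictly decreasing on [x_m, ∞), so the mode is x_m = 9.700.
Mean = α·x_m/(α−1) = 2.9·9.7/1.9 = 14.805.
The posterior is right-skewed, so the mean exceeds the mode.

posterior mode = 9.700, posterior mean = 14.805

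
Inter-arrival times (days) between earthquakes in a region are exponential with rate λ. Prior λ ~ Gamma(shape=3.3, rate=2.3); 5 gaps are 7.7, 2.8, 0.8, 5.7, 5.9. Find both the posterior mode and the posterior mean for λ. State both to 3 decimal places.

Σ times = 22.9. Posterior: Gamma(shape = 3.3+5 = 8.3, rate = 2.3+22.9 = 25.2).
Mode = (α−1)/β = 7.3/25.2 = 0.290.
Mean = α/β = 8.3/25.2 = 0.329.

MAP: 0.290. Posterior mean: 0.329.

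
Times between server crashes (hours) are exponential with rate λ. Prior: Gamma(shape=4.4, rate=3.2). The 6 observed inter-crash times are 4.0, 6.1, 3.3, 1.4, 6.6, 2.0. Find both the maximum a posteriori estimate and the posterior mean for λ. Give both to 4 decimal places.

MAP = 0.3534; posterior mean = 0.3910

Σ times = 23.4. Posterior: Gamma(shape = 4.4+6 = 10.4, rate = 3.2+23.4 = 26.6).
Mode = (α−1)/β = 9.4/26.6 = 0.3534.
Mean = α/β = 10.4/26.6 = 0.3910.
The posterior is right-skewed, so the mean exceeds the mode.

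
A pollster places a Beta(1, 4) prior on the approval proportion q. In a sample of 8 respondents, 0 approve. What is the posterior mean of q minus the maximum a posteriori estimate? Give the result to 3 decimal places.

0.077

Posterior: Beta(1+0, 4+8) = Beta(1, 12).
Since α = 1 ≤ 1 and β > 1, the Beta density is monotone decreasing on [0,1]; the mode is at 0.
Mean = 1/(1+12) = 0.077.
Difference = 0.077 − 0.000 = 0.077.
The posterior is right-skewed, so the mean exceeds the mode.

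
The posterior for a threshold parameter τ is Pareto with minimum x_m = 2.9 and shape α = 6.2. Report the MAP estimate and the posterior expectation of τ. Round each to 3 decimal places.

The Pareto density is strictly decreasing on [x_m, ∞), so the mode is x_m = 2.900.
Mean = α·x_m/(α−1) = 6.2·2.9/5.2 = 3.458.
The posterior is right-skewed, so the mean exceeds the mode.

τ_MAP = 2.900, E[τ|data] = 3.458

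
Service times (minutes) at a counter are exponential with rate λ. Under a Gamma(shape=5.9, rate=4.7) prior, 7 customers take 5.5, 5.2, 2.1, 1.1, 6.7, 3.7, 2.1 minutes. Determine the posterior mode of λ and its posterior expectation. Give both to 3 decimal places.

MAP: 0.383. Posterior mean: 0.415.

Σ times = 26.4. Posterior: Gamma(shape = 5.9+7 = 12.9, rate = 4.7+26.4 = 31.1).
Mode = (α−1)/β = 11.9/31.1 = 0.383.
Mean = α/β = 12.9/31.1 = 0.415.
Mean > mode: the posterior has a right tail.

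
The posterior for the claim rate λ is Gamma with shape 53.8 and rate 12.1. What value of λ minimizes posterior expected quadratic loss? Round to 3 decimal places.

Mode = (α−1)/β = 52.8/12.1 = 4.364.
Mean = α/β = 53.8/12.1 = 4.446.
Quadratic loss ⇒ the optimal estimator is the posterior mean.

4.446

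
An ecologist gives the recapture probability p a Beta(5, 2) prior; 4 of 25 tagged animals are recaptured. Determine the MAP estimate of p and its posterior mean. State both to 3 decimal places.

MAP estimate = 0.267, posterior mean = 0.281

Posterior: Beta(5+4, 2+21) = Beta(9, 23).
Mode = (9−1)/(9+23−2) = 8/30 = 0.267.
Mean = 9/(9+23) = 9/32 = 0.281.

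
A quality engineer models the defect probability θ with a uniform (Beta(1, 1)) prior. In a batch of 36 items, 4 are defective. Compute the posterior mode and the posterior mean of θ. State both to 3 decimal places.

Posterior: Beta(1+4, 1+32) = Beta(5, 33).
Mode = (5−1)/(5+33−2) = 4/36 = 0.111.
With a flat prior the MAP equals the MLE, 4/36.
Mean = 5/(5+33) = 5/38 = 0.132.

θ_MAP = 0.111, E[θ|data] = 0.132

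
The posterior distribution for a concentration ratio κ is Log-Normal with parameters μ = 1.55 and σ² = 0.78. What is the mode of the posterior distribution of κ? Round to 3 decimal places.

2.160

Mode = exp(μ − σ²) = exp(0.77) = 2.160.
Mean = exp(μ + σ²/2) = exp(1.940) = 6.959.
This is the posterior mode — the MAP estimate.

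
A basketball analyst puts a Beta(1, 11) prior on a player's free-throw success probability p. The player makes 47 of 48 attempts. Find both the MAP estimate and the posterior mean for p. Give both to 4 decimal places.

Posterior: Beta(1+47, 11+1) = Beta(48, 12).
Mode = (48−1)/(48+12−2) = 47/58 = 0.8103.
Mean = 48/(48+12) = 48/60 = 0.8000.

MAP estimate = 0.8103, posterior mean = 0.8000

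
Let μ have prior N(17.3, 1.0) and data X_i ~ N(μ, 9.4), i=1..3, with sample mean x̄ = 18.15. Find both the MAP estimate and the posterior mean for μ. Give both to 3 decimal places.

MAP estimate = 17.506, posterior mean = 17.506

Posterior for μ is Normal. Precision-weighted mean: (1/1.0·17.3 + 3/9.4·18.15) / (1/1.0 + 3/9.4) = 17.506.
A Normal posterior is symmetric, so mode = mean.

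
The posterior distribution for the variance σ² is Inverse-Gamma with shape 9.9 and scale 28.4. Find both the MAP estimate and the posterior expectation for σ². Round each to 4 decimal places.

MAP = 2.6055, posterior mean = 3.1910

Mode = β/(α+1) = 28.4/10.9 = 2.6055.
Mean = β/(α−1) = 28.4/8.9 = 3.1910.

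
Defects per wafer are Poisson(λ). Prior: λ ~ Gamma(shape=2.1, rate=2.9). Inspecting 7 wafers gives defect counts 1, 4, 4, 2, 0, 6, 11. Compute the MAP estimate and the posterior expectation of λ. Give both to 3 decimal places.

λ_MAP = 2.939, E[λ|data] = 3.040

Σ counts = 28. Posterior: Gamma(shape = 2.1+28 = 30.1, rate = 2.9+7 = 9.9).
Mode = (α−1)/β = 29.1/9.9 = 2.939.
Mean = α/β = 30.1/9.9 = 3.040.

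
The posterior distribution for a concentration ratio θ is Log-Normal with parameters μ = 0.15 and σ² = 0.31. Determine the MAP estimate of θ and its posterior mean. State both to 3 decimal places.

Mode = exp(μ − σ²) = exp(-0.16) = 0.852.
Mean = exp(μ + σ²/2) = exp(0.305) = 1.357.

MAP estimate = 0.852, posterior mean = 1.357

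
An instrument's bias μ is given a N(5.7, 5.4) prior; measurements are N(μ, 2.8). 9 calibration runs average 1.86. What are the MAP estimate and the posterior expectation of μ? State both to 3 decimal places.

Posterior for μ is Normal. Precision-weighted mean: (1/5.4·5.7 + 9/2.8·1.86) / (1/5.4 + 9/2.8) = 2.069.
A Normal posterior is symmetric, so mode = mean.

μ_MAP = 2.069, E[μ|data] = 2.069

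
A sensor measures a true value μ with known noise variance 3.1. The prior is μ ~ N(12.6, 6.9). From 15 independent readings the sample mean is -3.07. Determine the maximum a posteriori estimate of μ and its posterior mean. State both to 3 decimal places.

Posterior for μ is Normal. Precision-weighted mean: (1/6.9·12.6 + 15/3.1·-3.07) / (1/6.9 + 15/3.1) = -2.614.
A Normal posterior is symmetric, so mode = mean.

maximum a posteriori estimate = -2.614, posterior mean = -2.614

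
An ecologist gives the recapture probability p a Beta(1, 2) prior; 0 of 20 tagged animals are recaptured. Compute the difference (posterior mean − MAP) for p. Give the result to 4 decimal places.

Posterior: Beta(1+0, 2+20) = Beta(1, 22).
Since α = 1 ≤ 1 and β > 1, the Beta density is monotone decreasing on [0,1]; the mode is at 0.
Mean = 1/(1+22) = 0.0435.
Difference = 0.0435 − 0.0000 = 0.0435.
The posterior is right-skewed, so the mean exceeds the mode.

0.0435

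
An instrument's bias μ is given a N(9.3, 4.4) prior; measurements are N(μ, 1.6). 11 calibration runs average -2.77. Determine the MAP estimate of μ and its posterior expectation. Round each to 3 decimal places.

Posterior for μ is Normal. Precision-weighted mean: (1/4.4·9.3 + 11/1.6·-2.77) / (1/4.4 + 11/1.6) = -2.384.
A Normal posterior is symmetric, so mode = mean.

MAP estimate = -2.384, posterior expectation = -2.384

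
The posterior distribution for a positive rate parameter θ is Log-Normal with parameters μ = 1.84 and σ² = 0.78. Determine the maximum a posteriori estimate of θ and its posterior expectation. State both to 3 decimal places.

Mode = exp(μ − σ²) = exp(1.06) = 2.886.
Mean = exp(μ + σ²/2) = exp(2.230) = 9.300.

MAP = 2.886, posterior mean = 9.300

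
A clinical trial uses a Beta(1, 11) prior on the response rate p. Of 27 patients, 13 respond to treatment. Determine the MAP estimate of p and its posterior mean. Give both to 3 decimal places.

Posterior: Beta(1+13, 11+14) = Beta(14, 25).
Mode = (14−1)/(14+25−2) = 13/37 = 0.351.
Mean = 14/(14+25) = 14/39 = 0.359.
Mean > mode: the posterior has a right tail.

MAP = 0.351; posterior mean = 0.359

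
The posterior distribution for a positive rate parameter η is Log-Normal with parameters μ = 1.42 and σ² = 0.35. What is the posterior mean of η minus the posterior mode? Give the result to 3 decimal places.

Mode = exp(μ − σ²) = exp(1.07) = 2.915.
Mean = exp(μ + σ²/2) = exp(1.595) = 4.928.
Difference = 4.928 − 2.915 = 2.013.
The posterior is right-skewed, so the mean exceeds the mode.

2.013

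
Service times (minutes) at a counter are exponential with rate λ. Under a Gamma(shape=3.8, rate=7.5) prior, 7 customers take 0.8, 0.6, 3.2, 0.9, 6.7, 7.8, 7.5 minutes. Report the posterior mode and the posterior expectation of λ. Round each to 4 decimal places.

Σ times = 27.5. Posterior: Gamma(shape = 3.8+7 = 10.8, rate = 7.5+27.5 = 35.0).
Mode = (α−1)/β = 9.8/35.0 = 0.2800.
Mean = α/β = 10.8/35.0 = 0.3086.
The posterior is right-skewed, so the mean exceeds the mode.

MAP = 0.2800; posterior mean = 0.3086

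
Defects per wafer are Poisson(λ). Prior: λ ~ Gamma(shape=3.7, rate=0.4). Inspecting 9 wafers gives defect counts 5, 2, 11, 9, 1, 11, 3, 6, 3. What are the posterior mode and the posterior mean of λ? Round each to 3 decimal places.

MAP = 5.713, posterior mean = 5.819

Σ counts = 51. Posterior: Gamma(shape = 3.7+51 = 54.7, rate = 0.4+9 = 9.4).
Mode = (α−1)/β = 53.7/9.4 = 5.713.
Mean = α/β = 54.7/9.4 = 5.819.
Mean > mode: the posterior has a right tail.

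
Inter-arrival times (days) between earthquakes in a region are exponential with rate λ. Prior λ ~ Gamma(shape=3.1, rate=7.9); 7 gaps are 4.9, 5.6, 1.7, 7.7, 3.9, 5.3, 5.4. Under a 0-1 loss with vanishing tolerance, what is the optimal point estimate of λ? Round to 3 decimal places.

Σ times = 34.5. Posterior: Gamma(shape = 3.1+7 = 10.1, rate = 7.9+34.5 = 42.4).
Mode = (α−1)/β = 9.1/42.4 = 0.215.
Mean = α/β = 10.1/42.4 = 0.238.
This is the posterior mode — the MAP estimate.

0.215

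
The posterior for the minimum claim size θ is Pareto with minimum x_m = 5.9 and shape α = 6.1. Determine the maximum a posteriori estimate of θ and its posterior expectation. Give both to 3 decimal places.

maximum a posteriori estimate = 5.900, posterior expectation = 7.057

The Pareto density is strictly decreasing on [x_m, ∞), so the mode is x_m = 5.900.
Mean = α·x_m/(α−1) = 6.1·5.9/5.1 = 7.057.
Right-skewed posterior ⇒ mode < mean.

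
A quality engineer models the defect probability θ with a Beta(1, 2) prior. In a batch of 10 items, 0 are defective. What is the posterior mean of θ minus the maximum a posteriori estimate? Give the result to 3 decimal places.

Posterior: Beta(1+0, 2+10) = Beta(1, 12).
Since α = 1 ≤ 1 and β > 1, the Beta density is monotone decreasing on [0,1]; the mode is at 0.
Mean = 1/(1+12) = 0.077.
Difference = 0.077 − 0.000 = 0.077.

0.077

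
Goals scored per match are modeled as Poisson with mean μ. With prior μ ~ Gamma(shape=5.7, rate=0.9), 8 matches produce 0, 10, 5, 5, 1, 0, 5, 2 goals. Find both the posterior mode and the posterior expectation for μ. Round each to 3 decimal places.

posterior mode = 3.674, posterior expectation = 3.787

Σ counts = 28. Posterior: Gamma(shape = 5.7+28 = 33.7, rate = 0.9+8 = 8.9).
Mode = (α−1)/β = 32.7/8.9 = 3.674.
Mean = α/β = 33.7/8.9 = 3.787.
Right-skewed posterior ⇒ mode < mean.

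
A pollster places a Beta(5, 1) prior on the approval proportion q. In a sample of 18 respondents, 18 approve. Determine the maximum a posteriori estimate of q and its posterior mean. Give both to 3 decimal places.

q_MAP = 1.000, E[q|data] = 0.958

Posterior: Beta(5+18, 1+0) = Beta(23, 1).
Since β = 1 ≤ 1 and α > 1, the Beta density is monotone increasing on [0,1]; the mode is at 1.
Mean = 23/(23+1) = 0.958.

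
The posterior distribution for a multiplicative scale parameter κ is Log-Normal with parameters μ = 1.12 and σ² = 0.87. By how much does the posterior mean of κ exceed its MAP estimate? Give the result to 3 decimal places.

Mode = exp(μ − σ²) = exp(0.25) = 1.284.
Mean = exp(μ + σ²/2) = exp(1.555) = 4.735.
Difference = 4.735 − 1.284 = 3.451.

3.451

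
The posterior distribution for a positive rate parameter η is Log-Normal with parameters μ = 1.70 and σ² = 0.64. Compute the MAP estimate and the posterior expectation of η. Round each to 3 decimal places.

MAP = 2.886, posterior mean = 7.538

Mode = exp(μ − σ²) = exp(1.06) = 2.886.
Mean = exp(μ + σ²/2) = exp(2.020) = 7.538.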